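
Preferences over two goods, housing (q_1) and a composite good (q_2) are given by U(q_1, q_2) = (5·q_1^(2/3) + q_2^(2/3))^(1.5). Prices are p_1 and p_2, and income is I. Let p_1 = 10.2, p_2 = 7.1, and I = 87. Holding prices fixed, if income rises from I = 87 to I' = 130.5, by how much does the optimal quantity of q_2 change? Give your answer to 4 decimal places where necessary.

Δq_2* = 0.0995

MU_q_1 ∝ 5·q_1^(-1/3), MU_q_2 ∝ q_2^(-1/3), so MRS = 5·(q_2/q_1)^(1/3) = p_1/p_2.
Solve for the ratio: q_2/q_1 = [(1/5)·p_1/p_2]^(3).
With the ratio pinned down, the budget gives q_1* = I/(p_1 + p_2·(q_2/q_1)) and q_2* = (q_2/q_1)·q_1*.
Numerically q_2/q_1 = 0.02372, so q_1* = 87/(10.2 + 7.1·0.02372) = 8.3909 and q_2* = 0.02372·8.3909 = 0.199.
At I' = 130.5: q_2* = 0.2985. Change: 0.2985 − 0.199 = 0.0995.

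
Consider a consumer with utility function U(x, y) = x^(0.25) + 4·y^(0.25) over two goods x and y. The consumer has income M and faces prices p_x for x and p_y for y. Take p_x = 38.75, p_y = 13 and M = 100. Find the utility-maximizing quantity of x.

MU_x ∝ x^(-0.75), MU_y ∝ 4·y^(-0.75), so MRS = (1/4)·(y/x)^(0.75) = p_x/p_y.
Hence y/x = (4·p_x/p_y)^(1/(0.75)), i.e. raised to the 4/3 power.
Substitute y = (y/x)·x into the budget: x* = M/(p_x + p_y·(y/x)).
Numerically y/x = 27.23858, so x* = 100/(38.75 + 13·27.23858) = 0.2545.

x* = 0.2545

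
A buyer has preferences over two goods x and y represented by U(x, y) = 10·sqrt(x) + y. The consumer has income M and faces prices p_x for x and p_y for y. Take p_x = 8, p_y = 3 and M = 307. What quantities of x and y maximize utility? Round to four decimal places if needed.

Utility is quasi-linear in y; the FOC for x is 5/√x = p_x/p_y.
Solve: √x = 5·p_y/p_x, so x*(p_x,p_y) = (5·p_y/p_x)², and y* = (M − p_x·x*)/p_y.
Plugging in: x* = (5·3/8)² = 3.5156, y* = 92.9583.

x* = 3.5156, y* = 92.9583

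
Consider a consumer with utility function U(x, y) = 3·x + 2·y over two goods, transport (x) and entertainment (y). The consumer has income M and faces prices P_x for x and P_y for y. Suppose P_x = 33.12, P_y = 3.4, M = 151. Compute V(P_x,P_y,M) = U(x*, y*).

Perfect substitutes: compare marginal utility per dollar. 3/P_x vs 2/P_y → 0.0906 vs 0.5882.
y gives more utility per dollar, so spend all income on y: y* = M/P_y, x* = 0.
Numerically: x* = 0, y* = 44.4118.
Utility at the optimum: U(0, 44.4118) = 88.8235.

V = 88.8235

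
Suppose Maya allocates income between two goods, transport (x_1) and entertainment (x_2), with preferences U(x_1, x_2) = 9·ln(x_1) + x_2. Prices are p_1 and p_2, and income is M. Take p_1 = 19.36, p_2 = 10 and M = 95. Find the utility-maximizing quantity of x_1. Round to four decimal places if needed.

At the given prices: x_1* = 9·10/19.36 = 4.6488.

x_1* = 4.6488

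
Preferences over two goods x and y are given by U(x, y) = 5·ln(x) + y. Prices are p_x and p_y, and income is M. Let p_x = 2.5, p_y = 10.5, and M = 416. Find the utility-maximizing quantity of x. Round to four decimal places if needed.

Set MRS = p_x/p_y: (5/x)/1 = p_x/p_y.
So x*(p_x,p_y) = 5·p_y/p_x, independent of income; and y* = (M − 5·p_y)/p_y.
At the given prices: x* = 5·10.5/2.5 = 21.

x* = 21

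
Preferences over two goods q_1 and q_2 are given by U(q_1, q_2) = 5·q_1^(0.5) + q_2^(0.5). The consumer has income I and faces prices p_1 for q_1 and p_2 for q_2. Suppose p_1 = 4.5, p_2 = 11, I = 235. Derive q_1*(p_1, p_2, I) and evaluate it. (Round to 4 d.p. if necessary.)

Numerically q_2/q_1 = 0.006694, so q_1* = 235/(4.5 + 11·0.006694) = 51.3814.

q_1* = 51.3814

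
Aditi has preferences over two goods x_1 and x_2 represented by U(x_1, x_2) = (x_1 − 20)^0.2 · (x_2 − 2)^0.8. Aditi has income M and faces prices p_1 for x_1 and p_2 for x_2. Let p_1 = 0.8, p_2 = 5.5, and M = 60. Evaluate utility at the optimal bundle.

Discretionary income = 60 − 20·0.8 − 2·5.5 = 33; x_1* = 20 + 0.2·33/0.8 = 28.25; x_2* = 2 + 0.8·33/5.5 = 6.8.
Utility at the optimum: U(28.25, 6.8) = 5.3491.

V = 5.3491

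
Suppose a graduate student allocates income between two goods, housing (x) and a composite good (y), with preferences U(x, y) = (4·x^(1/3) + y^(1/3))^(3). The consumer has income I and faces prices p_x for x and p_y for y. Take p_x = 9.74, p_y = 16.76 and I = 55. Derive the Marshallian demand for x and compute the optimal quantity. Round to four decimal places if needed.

MRS = MU_x/MU_y = 4·(y/x)^(2/3). Set equal to p_x/p_y.
Hence y/x = ((1/4)·p_x/p_y)^(1/(2/3)), i.e. raised to the 1.5 power.
Substitute y = (y/x)·x into the budget: x* = I/(p_x + p_y·(y/x)).
Numerically y/x = 0.055378, so x* = 55/(9.74 + 16.76·0.055378) = 5.1555.

x* = 5.1555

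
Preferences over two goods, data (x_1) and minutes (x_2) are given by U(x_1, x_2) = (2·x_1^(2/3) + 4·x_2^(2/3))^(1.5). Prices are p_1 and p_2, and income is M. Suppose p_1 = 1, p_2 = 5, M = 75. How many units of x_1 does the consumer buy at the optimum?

Numerically x_2/x_1 = 0.064, so x_1* = 75/(1 + 5·0.064) = 56.8182.

x_1* = 56.8182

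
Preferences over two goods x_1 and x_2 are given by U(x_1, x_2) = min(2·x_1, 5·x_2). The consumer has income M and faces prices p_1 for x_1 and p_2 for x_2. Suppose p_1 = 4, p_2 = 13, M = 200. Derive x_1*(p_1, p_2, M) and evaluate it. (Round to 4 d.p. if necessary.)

x_1* = 21.7391

With perfect complements, no substitution: consume in ratio x_1:x_2 = 5:2.
Budget: p_1·x_1 + p_2·(2/5)·x_1 = M, so (5·p_1 + 2·p_2)·x_1 = 5·M.
Demand: x_1*(p_1,p_2,M) = 5·M/(5·p_1 + 2·p_2), x_2* = 2·M/(5·p_1 + 2·p_2).
Here 5·4 + 2·13 = 46, giving x_1* = 21.7391.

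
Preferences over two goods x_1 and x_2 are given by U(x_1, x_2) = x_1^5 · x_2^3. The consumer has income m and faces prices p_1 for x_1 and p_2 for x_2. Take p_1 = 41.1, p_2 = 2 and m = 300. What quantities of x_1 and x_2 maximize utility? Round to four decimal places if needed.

x_1* = 4.562, x_2* = 56.25

Tangency: MRS = (5/3)·x_2/x_1 = p_1/p_2.
So 5·p_2·x_2 = 3·p_1·x_1; combined with the budget, a share 0.625 of income goes to x_1.
Demand: x_1*(p_1,p_2,m) = 0.625·m/p_1 and x_2* = 0.375·m/p_2.
At p_1=41.1, p_2=2, m=300: x_1* = 0.625·300/41.1 = 4.562, x_2* = 56.25.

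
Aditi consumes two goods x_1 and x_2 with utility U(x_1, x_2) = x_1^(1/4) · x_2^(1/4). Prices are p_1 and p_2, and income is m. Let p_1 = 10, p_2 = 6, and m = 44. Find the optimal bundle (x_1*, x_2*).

Demand: x_1*(p_1,p_2,m) = 0.5·m/p_1 and x_2* = 0.5·m/p_2.
At p_1=10, p_2=6, m=44: x_1* = 0.5·44/10 = 2.2, x_2* = 3.6667.

x_1* = 2.2, x_2* = 3.6667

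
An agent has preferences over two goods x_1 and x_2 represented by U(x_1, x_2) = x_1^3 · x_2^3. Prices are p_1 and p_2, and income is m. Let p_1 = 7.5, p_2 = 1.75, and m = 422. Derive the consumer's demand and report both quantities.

At p_1=7.5, p_2=1.75, m=422: x_1* = 0.5·422/7.5 = 28.1333, x_2* = 120.5714.

x_1* = 28.1333, x_2* = 120.5714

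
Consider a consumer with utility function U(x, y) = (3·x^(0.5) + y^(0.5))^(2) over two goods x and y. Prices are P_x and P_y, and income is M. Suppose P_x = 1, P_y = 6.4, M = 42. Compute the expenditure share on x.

share on x = 0.9829

MRS = MU_x/MU_y = 3·(y/x)^(0.5). Set equal to P_x/P_y.
Solve for the ratio: y/x = [(1/3)·P_x/P_y]^(2).
Substitute y = (y/x)·x into the budget: x* = M/(P_x + P_y·(y/x)).
Numerically y/x = 0.002713, so x* = 42/(1 + 6.4·0.002713) = 41.2833 and y* = 0.002713·41.2833 = 0.112.
Expenditure on x: 1·41.2833 = 41.2833; share = 0.9829.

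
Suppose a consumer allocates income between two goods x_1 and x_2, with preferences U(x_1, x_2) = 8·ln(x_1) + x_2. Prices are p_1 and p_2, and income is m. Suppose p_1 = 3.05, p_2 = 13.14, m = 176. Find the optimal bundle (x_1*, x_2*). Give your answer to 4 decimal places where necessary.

Set MRS = p_1/p_2: (8/x_1)/1 = p_1/p_2.
So x_1*(p_1,p_2) = 8·p_2/p_1, independent of income; and x_2* = (m − 8·p_2)/p_2.
At the given prices: x_1* = 8·13.14/3.05 = 34.4656, and x_2* = 5.3942.

x_1* = 34.4656, x_2* = 5.3942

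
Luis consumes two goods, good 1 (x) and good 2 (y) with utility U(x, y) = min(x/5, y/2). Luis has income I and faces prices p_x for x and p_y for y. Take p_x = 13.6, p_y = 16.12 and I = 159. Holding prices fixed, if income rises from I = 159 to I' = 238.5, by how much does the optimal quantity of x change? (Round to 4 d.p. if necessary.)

Δx* = 3.9655

Leontief preferences: the optimum is at the kink where x/5 = y/2, i.e. y = (2/5)·x.
Budget: p_x·x + p_y·(2/5)·x = I, so (5·p_x + 2·p_y)·x = 5·I.
Demand: x*(p_x,p_y,I) = 5·I/(5·p_x + 2·p_y), y* = 2·I/(5·p_x + 2·p_y).
Here 5·13.6 + 2·16.12 = 100.24, giving x* = 7.931.
At I' = 238.5: x* = 11.8964. Change: 11.8964 − 7.931 = 3.9655.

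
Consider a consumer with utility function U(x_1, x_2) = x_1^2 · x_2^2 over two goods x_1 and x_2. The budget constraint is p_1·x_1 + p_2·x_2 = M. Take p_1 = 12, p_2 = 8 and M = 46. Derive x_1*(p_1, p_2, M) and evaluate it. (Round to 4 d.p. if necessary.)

The MRS is x_2/x_1. Set MRS = p_1/p_2.
So 2·p_2·x_2 = 2·p_1·x_1; combined with the budget, a share 0.5 of income goes to x_1.
Demand: x_1*(p_1,p_2,M) = 0.5·M/p_1 and x_2* = 0.5·M/p_2.
At p_1=12, p_2=8, M=46: x_1* = 0.5·46/12 = 1.9167.

x_1* = 1.9167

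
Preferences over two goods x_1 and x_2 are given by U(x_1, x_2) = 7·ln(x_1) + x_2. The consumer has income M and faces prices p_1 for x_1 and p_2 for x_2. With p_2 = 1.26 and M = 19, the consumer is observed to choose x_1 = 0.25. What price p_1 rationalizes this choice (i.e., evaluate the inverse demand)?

p_1 = 35.28

MU_x_1 = 7/x_1, MU_x_2 = 1. Tangency: 7/x_1 = p_1/p_2.
So x_1*(p_1,p_2) = 7·p_2/p_1, independent of income; and x_2* = (M − 7·p_2)/p_2.
Set x_1* = 0.25 in the demand function and solve for p_1: p_1 = 35.28.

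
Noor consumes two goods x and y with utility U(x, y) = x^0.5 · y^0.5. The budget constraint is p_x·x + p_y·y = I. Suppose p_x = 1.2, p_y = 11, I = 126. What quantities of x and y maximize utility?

x* = 52.5, y* = 5.7273

Tangency: MRS = y/x = p_x/p_y.
So 0.5·p_y·y = 0.5·p_x·x; combined with the budget, a share 0.5 of income goes to x.
Demand: x*(p_x,p_y,I) = 0.5·I/p_x and y* = 0.5·I/p_y.
At p_x=1.2, p_y=11, I=126: x* = 0.5·126/1.2 = 52.5, y* = 5.7273.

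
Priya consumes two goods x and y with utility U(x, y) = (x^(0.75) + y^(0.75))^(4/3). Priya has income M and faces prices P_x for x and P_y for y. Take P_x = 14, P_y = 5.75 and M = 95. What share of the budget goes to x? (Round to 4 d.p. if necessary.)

MU_x ∝ x^(-0.25), MU_y ∝ y^(-0.25), so MRS = (y/x)^(0.25) = P_x/P_y.
Hence y/x = (P_x/P_y)^(1/(0.25)), i.e. raised to the 4 power.
With the ratio pinned down, the budget gives x* = M/(P_x + P_y·(y/x)) and y* = (y/x)·x*.
Numerically y/x = 35.143156, so x* = 95/(14 + 5.75·35.143156) = 0.4397 and y* = 35.143156·0.4397 = 15.4512.
Expenditure on x: 14·0.4397 = 6.1553; share = 0.0648.

share on x = 0.0648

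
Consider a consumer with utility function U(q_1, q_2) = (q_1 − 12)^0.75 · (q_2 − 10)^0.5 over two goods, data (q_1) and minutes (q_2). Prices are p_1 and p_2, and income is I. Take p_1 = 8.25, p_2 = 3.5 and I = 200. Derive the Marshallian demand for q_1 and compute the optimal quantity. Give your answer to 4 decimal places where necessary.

q_1* = 16.8

This is Cobb-Douglas in (q_1−12, q_2−10): tangency gives 0.75·p_2·(q_2−10) = 0.5·p_1·(q_1−12).
After buying the subsistence bundle (12, 10), a share 0.6 of the remaining income goes to q_1: q_1* = 12 + 0.6·(I − 12p_1 − 10p_2)/p_1.
Discretionary income = 200 − 12·8.25 − 10·3.5 = 66; q_1* = 12 + 0.6·66/8.25 = 16.8.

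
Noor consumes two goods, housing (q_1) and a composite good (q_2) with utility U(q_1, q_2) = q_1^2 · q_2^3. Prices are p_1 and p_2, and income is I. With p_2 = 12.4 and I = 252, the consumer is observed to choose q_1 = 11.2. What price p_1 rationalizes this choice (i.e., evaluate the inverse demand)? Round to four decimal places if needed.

Tangency: MRS = (2/3)·q_2/q_1 = p_1/p_2.
Rearranging, p_2·q_2 = (3/2)·p_1·q_1. Substituting into the budget gives p_1·q_1·(1 + (3/2)) = I.
Demand: q_1*(p_1,p_2,I) = 0.4·I/p_1 and q_2* = 0.6·I/p_2.
Set q_1* = 11.2 in the demand function and solve for p_1: p_1 = 9.

p_1 = 9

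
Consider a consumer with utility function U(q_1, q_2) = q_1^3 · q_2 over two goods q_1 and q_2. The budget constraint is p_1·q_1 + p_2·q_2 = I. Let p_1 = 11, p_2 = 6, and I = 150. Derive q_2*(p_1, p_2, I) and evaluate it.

q_2* = 6.25

At p_1=11, p_2=6, I=150: q_2* = 0.25·150/6 = 6.25.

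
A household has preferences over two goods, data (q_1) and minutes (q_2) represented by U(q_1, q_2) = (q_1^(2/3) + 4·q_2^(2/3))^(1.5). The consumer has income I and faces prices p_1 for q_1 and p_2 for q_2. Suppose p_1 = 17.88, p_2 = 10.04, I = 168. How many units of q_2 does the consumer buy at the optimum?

q_2* = 16.651

MRS = MU_q_1/MU_q_2 = (1/4)·(q_2/q_1)^(1/3). Set equal to p_1/p_2.
Hence q_2/q_1 = (4·p_1/p_2)^(1/(1/3)), i.e. raised to the 3 power.
Substitute q_2 = (q_2/q_1)·q_1 into the budget: q_1* = I/(p_1 + p_2·(q_2/q_1)).
Numerically q_2/q_1 = 361.477591, so q_1* = 168/(17.88 + 10.04·361.477591) = 0.0461 and q_2* = 361.477591·0.0461 = 16.651.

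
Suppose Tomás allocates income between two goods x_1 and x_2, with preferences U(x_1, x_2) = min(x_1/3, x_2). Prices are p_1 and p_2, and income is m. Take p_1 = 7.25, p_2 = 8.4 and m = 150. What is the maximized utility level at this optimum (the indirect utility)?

V = 4.9751

With perfect complements, no substitution: consume in ratio x_1:x_2 = 3:1.
Budget: p_1·x_1 + p_2·(1/3)·x_1 = m, so (3·p_1 + p_2)·x_1 = 3·m.
Demand: x_1*(p_1,p_2,m) = 3·m/(3·p_1 + p_2), x_2* = m/(3·p_1 + p_2).
Here 3·7.25 + 8.4 = 30.15, giving x_1* = 14.9254 and x_2* = 4.9751.
Utility at the optimum: U(14.9254, 4.9751) = 4.9751.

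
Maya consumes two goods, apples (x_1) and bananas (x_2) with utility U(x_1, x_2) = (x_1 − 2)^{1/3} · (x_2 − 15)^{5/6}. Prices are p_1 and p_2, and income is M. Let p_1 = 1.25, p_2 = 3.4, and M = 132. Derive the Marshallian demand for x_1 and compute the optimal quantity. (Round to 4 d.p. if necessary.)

x_1* = 19.9429

After buying the subsistence bundle (2, 15), a share 2/7 of the remaining income goes to x_1: x_1* = 2 + 2/7·(M − 2p_1 − 15p_2)/p_1.
Discretionary income = 132 − 2·1.25 − 15·3.4 = 78.5; x_1* = 2 + 2/7·78.5/1.25 = 19.9429.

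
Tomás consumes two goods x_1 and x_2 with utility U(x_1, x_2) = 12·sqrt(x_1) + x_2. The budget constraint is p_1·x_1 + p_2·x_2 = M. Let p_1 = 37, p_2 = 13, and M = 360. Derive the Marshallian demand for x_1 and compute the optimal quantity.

x_1* = 4.4441

Utility is quasi-linear in x_2; the FOC for x_1 is 6/√x_1 = p_1/p_2.
Thus x_1* = (6·p_2/p_1)² — independent of M — with the rest of income spent on x_2.
Plugging in: x_1* = (6·13/37)² = 4.4441.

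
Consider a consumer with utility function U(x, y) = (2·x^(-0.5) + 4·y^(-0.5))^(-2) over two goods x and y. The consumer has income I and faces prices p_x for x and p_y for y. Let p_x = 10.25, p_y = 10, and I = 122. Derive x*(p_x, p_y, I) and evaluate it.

x* = 4.6234

With the ratio pinned down, the budget gives x* = I/(p_x + p_y·(y/x)) and y* = (y/x)·x*.
Numerically y/x = 1.613749, so x* = 122/(10.25 + 10·1.613749) = 4.6234.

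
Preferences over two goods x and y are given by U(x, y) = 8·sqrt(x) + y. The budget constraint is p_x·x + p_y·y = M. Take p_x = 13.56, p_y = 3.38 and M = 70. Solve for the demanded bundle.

Set MRS = p_x/p_y: 4·x^(−1/2) = p_x/p_y.
Solve: √x = 4·p_y/p_x, so x*(p_x,p_y) = (4·p_y/p_x)², and y* = (M − p_x·x*)/p_y.
Plugging in: x* = (4·3.38/13.56)² = 0.9941, y* = 16.7219.

x* = 0.9941, y* = 16.7219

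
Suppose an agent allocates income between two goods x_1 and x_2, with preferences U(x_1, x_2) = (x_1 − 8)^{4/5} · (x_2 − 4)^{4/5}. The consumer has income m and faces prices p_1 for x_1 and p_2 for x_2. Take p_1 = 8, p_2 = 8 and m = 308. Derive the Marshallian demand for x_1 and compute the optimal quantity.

Discretionary income = 308 − 8·8 − 4·8 = 212; x_1* = 8 + 0.5·212/8 = 21.25.

x_1* = 21.25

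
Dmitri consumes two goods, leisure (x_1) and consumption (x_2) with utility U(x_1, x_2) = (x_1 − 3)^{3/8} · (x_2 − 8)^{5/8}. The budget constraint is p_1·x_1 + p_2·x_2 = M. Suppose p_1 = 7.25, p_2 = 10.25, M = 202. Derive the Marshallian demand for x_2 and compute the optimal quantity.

x_2* = 13.9909

Discretionary income = 202 − 3·7.25 − 8·10.25 = 98.25; x_2* = 8 + 0.625·98.25/10.25 = 13.9909.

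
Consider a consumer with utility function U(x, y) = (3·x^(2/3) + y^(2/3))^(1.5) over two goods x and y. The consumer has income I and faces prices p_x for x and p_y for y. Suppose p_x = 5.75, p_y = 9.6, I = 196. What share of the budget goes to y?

share on y = 0.0131

MRS = MU_x/MU_y = 3·(y/x)^(1/3). Set equal to p_x/p_y.
Solve for the ratio: y/x = [(1/3)·p_x/p_y]^(3).
Substitute y = (y/x)·x into the budget: x* = I/(p_x + p_y·(y/x)).
Numerically y/x = 0.007958, so x* = 196/(5.75 + 9.6·0.007958) = 33.64 and y* = 0.007958·33.64 = 0.2677.
Expenditure on y: 9.6·0.2677 = 2.5701; share = 0.0131.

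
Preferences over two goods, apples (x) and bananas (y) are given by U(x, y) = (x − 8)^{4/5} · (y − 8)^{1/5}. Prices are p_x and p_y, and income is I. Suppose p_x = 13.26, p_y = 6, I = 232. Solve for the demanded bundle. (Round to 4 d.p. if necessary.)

This is Cobb-Douglas in (x−8, y−8): tangency gives 0.8·p_y·(y−8) = 0.2·p_x·(x−8).
After buying the subsistence bundle (8, 8), a share 0.8 of the remaining income goes to x: x* = 8 + 0.8·(I − 8p_x − 8p_y)/p_x.
Discretionary income = 232 − 8·13.26 − 8·6 = 77.92; x* = 8 + 0.8·77.92/13.26 = 12.7011; y* = 8 + 0.2·77.92/6 = 10.5973.

x* = 12.7011, y* = 10.5973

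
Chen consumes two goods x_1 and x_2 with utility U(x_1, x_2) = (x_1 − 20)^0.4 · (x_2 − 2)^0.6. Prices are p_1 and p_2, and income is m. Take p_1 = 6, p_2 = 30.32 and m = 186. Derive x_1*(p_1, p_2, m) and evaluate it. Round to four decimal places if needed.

This is Cobb-Douglas in (x_1−20, x_2−2): tangency gives 0.4·p_2·(x_2−2) = 0.6·p_1·(x_1−20).
After buying the subsistence bundle (20, 2), a share 0.4 of the remaining income goes to x_1: x_1* = 20 + 0.4·(m − 20p_1 − 2p_2)/p_1.
Discretionary income = 186 − 20·6 − 2·30.32 = 5.36; x_1* = 20 + 0.4·5.36/6 = 20.3573.

x_1* = 20.3573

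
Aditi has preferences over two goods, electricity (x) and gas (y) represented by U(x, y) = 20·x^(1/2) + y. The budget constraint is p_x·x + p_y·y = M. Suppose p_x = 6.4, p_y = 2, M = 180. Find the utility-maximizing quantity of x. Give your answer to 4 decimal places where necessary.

Utility is quasi-linear in y; the FOC for x is 10/√x = p_x/p_y.
Thus x* = (10·p_y/p_x)² — independent of M — with the rest of income spent on y.
Plugging in: x* = (10·2/6.4)² = 9.7656.

x* = 9.7656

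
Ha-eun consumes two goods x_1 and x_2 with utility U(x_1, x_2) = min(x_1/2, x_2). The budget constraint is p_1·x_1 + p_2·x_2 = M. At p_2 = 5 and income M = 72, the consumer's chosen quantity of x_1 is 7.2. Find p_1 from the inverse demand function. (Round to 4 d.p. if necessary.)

With perfect complements, no substitution: consume in ratio x_1:x_2 = 2:1.
Budget: p_1·x_1 + p_2·(1/2)·x_1 = M, so (2·p_1 + p_2)·x_1 = 2·M.
Demand: x_1*(p_1,p_2,M) = 2·M/(2·p_1 + p_2), x_2* = M/(2·p_1 + p_2).
Set x_1* = 7.2 in the demand function and solve for p_1: p_1 = 7.5.

p_1 = 7.5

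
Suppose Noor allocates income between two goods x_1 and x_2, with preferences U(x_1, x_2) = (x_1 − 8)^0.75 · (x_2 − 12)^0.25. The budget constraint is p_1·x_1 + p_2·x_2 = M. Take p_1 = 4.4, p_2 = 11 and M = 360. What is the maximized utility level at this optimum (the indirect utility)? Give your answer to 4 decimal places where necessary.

V = 19.8587

Let x_1' = x_1−8, x_2' = x_2−12. MRS = 3·x_2'/x_1' = p_1/p_2.
After buying the subsistence bundle (8, 12), a share 0.75 of the remaining income goes to x_1: x_1* = 8 + 0.75·(M − 8p_1 − 12p_2)/p_1.
Discretionary income = 360 − 8·4.4 − 12·11 = 192.8; x_1* = 8 + 0.75·192.8/4.4 = 40.8636; x_2* = 12 + 0.25·192.8/11 = 16.3818.
Utility at the optimum: U(40.8636, 16.3818) = 19.8587.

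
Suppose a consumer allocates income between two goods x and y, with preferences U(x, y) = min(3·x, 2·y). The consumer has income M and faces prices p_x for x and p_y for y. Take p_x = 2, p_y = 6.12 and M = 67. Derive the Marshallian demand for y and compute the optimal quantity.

Here 2·2 + 3·6.12 = 22.36, giving y* = 8.9893.

y* = 8.9893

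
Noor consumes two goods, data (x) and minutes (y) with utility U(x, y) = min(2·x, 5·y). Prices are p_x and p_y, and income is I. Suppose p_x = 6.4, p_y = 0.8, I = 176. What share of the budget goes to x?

Demand: x*(p_x,p_y,I) = 5·I/(5·p_x + 2·p_y), y* = 2·I/(5·p_x + 2·p_y).
Here 5·6.4 + 2·0.8 = 33.6, giving x* = 26.1905 and y* = 10.4762.
Expenditure on x: 6.4·26.1905 = 167.619; share = 0.9524.

share on x = 0.9524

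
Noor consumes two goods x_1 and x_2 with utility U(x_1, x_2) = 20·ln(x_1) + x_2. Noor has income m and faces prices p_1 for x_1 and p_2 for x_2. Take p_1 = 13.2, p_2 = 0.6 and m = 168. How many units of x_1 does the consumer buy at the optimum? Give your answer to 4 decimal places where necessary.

So x_1*(p_1,p_2) = 20·p_2/p_1, independent of income; and x_2* = (m − 20·p_2)/p_2.
At the given prices: x_1* = 20·0.6/13.2 = 0.9091.

x_1* = 0.9091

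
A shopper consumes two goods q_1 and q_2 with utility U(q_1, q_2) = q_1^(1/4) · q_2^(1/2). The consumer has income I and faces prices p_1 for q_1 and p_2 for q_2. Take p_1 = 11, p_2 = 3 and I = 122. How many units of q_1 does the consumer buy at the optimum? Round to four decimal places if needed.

Demand: q_1*(p_1,p_2,I) = 1/3·I/p_1 and q_2* = 2/3·I/p_2.
At p_1=11, p_2=3, I=122: q_1* = 1/3·122/11 = 3.697.

q_1* = 3.697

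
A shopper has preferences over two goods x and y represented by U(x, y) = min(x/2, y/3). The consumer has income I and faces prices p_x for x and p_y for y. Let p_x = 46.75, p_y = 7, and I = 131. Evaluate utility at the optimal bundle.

V = 1.1441

Leontief preferences: the optimum is at the kink where x/2 = y/3, i.e. y = (3/2)·x.
Budget: p_x·x + p_y·(3/2)·x = I, so (2·p_x + 3·p_y)·x = 2·I.
Demand: x*(p_x,p_y,I) = 2·I/(2·p_x + 3·p_y), y* = 3·I/(2·p_x + 3·p_y).
Here 2·46.75 + 3·7 = 114.5, giving x* = 2.2882 and y* = 3.4323.
Utility at the optimum: U(2.2882, 3.4323) = 1.1441.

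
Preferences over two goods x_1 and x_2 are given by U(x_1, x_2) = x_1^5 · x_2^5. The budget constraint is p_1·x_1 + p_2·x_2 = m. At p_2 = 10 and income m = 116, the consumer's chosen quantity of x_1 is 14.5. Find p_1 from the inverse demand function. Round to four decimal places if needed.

MU_x_1/MU_x_2 = (5·x_2)/(5·x_1); tangency sets this equal to p_1/p_2.
So 5·p_2·x_2 = 5·p_1·x_1; combined with the budget, a share 0.5 of income goes to x_1.
Demand: x_1*(p_1,p_2,m) = 0.5·m/p_1 and x_2* = 0.5·m/p_2.
Set x_1* = 14.5 in the demand function and solve for p_1: p_1 = 4.

p_1 = 4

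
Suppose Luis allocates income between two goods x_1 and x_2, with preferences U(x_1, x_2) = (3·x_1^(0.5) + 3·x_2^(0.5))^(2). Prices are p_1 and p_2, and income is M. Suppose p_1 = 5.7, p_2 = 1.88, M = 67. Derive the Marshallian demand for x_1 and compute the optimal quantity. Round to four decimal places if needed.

x_1* = 2.9153

MU_x_1 ∝ 3·x_1^(-0.5), MU_x_2 ∝ 3·x_2^(-0.5), so MRS = (x_2/x_1)^(0.5) = p_1/p_2.
Solve for the ratio: x_2/x_1 = [p_1/p_2]^(2).
With the ratio pinned down, the budget gives x_1* = M/(p_1 + p_2·(x_2/x_1)) and x_2* = (x_2/x_1)·x_1*.
Numerically x_2/x_1 = 9.192508, so x_1* = 67/(5.7 + 1.88·9.192508) = 2.9153.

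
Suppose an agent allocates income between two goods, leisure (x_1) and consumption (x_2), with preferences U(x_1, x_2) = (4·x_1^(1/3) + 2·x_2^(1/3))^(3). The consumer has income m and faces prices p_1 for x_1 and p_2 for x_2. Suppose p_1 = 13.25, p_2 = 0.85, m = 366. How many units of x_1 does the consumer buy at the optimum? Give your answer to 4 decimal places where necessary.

From the CES first-order condition, 2·(x_2/x_1)^(2/3) = p_1/p_2.
Hence x_2/x_1 = ((1/2)·p_1/p_2)^(1/(2/3)), i.e. raised to the 1.5 power.
Substitute x_2 = (x_2/x_1)·x_1 into the budget: x_1* = m/(p_1 + p_2·(x_2/x_1)).
Numerically x_2/x_1 = 21.759576, so x_1* = 366/(13.25 + 0.85·21.759576) = 11.5291.

x_1* = 11.5291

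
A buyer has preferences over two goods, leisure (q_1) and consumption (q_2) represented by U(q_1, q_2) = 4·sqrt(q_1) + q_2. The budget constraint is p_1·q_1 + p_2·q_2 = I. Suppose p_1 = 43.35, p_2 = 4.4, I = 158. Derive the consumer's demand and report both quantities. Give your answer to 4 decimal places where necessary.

q_1* = 0.0412, q_2* = 35.5031

Set MRS = p_1/p_2: 2·q_1^(−1/2) = p_1/p_2.
Solve: √q_1 = 2·p_2/p_1, so q_1*(p_1,p_2) = (2·p_2/p_1)², and q_2* = (I − p_1·q_1*)/p_2.
Plugging in: q_1* = (2·4.4/43.35)² = 0.0412, q_2* = 35.5031.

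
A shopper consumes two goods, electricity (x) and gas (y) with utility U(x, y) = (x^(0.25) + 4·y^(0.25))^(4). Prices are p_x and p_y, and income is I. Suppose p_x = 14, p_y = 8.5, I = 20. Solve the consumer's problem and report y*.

Substitute y = (y/x)·x into the budget: x* = I/(p_x + p_y·(y/x)).
Numerically y/x = 12.350716, so x* = 20/(14 + 8.5·12.350716) = 0.1681 and y* = 12.350716·0.1681 = 2.0761.

y* = 2.0761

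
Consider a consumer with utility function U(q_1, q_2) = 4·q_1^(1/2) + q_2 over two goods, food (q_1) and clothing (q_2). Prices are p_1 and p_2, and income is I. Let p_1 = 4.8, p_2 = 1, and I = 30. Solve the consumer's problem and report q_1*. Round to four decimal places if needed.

q_1* = 0.1736

Utility is quasi-linear in q_2; the FOC for q_1 is 2/√q_1 = p_1/p_2.
Thus q_1* = (2·p_2/p_1)² — independent of I — with the rest of income spent on q_2.
Plugging in: q_1* = (2·1/4.8)² = 0.1736.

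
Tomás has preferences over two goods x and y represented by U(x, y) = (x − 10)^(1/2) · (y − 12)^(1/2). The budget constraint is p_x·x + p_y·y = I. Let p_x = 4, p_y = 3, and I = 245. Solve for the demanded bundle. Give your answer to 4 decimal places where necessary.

x* = 31.125, y* = 40.1667

After buying the subsistence bundle (10, 12), a share 0.5 of the remaining income goes to x: x* = 10 + 0.5·(I − 10p_x − 12p_y)/p_x.
Discretionary income = 245 − 10·4 − 12·3 = 169; x* = 10 + 0.5·169/4 = 31.125; y* = 12 + 0.5·169/3 = 40.1667.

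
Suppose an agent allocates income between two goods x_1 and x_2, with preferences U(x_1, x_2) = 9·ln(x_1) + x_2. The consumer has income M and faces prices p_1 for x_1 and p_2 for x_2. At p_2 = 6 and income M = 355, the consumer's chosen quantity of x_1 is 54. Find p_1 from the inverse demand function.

Set MRS = p_1/p_2: (9/x_1)/1 = p_1/p_2.
So x_1*(p_1,p_2) = 9·p_2/p_1, independent of income; and x_2* = (M − 9·p_2)/p_2.
Set x_1* = 54 in the demand function and solve for p_1: p_1 = 1.

p_1 = 1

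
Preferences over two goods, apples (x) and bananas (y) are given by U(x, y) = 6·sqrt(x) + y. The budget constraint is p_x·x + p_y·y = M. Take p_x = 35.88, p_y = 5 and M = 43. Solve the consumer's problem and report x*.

x* = 0.1748

Plugging in: x* = (3·5/35.88)² = 0.1748.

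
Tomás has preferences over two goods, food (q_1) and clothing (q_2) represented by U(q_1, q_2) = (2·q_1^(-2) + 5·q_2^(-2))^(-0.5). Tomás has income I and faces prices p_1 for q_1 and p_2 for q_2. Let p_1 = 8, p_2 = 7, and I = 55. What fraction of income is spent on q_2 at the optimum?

MU_q_1 ∝ 2·q_1^(-3), MU_q_2 ∝ 5·q_2^(-3), so MRS = (2/5)·(q_2/q_1)^(3) = p_1/p_2.
Solve for the ratio: q_2/q_1 = [(5/2)·p_1/p_2]^(1/3).
Substitute q_2 = (q_2/q_1)·q_1 into the budget: q_1* = I/(p_1 + p_2·(q_2/q_1)).
Numerically q_2/q_1 = 1.418983, so q_1* = 55/(8 + 7·1.418983) = 3.067 and q_2* = 1.418983·3.067 = 4.352.
Expenditure on q_2: 7·4.352 = 30.4641; share = 0.5539.

share on q_2 = 0.5539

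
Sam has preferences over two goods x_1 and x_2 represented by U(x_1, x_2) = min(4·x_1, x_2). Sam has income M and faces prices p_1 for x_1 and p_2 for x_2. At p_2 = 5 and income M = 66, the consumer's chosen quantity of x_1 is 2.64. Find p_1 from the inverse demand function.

Leontief preferences: the optimum is at the kink where x_1/1 = x_2/4, i.e. x_2 = 4·x_1.
Budget: p_1·x_1 + p_2·4·x_1 = M, so (p_1 + 4·p_2)·x_1 = M.
Demand: x_1*(p_1,p_2,M) = M/(p_1 + 4·p_2), x_2* = 4·M/(p_1 + 4·p_2).
Set x_1* = 2.64 in the demand function and solve for p_1: p_1 = 5.

p_1 = 5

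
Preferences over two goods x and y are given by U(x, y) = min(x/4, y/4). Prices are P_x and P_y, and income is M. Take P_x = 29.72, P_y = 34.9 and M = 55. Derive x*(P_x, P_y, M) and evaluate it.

Leontief preferences: the optimum is at the kink where x/4 = y/4, i.e. y = x.
Budget: P_x·x + P_y·x = M, so (4·P_x + 4·P_y)·x = 4·M.
Demand: x*(P_x,P_y,M) = 4·M/(4·P_x + 4·P_y), y* = 4·M/(4·P_x + 4·P_y).
Here 4·29.72 + 4·34.9 = 258.48, giving x* = 0.8511.

x* = 0.8511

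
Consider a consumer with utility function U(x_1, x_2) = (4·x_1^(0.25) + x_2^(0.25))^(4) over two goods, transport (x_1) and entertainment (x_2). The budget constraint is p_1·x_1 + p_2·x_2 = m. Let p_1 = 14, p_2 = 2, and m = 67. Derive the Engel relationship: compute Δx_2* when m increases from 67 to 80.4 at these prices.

Δx_2* = 1.5512

From the CES first-order condition, 4·(x_2/x_1)^(0.75) = p_1/p_2.
Hence x_2/x_1 = ((1/4)·p_1/p_2)^(1/(0.75)), i.e. raised to the 4/3 power.
Substitute x_2 = (x_2/x_1)·x_1 into the budget: x_1* = m/(p_1 + p_2·(x_2/x_1)).
Numerically x_2/x_1 = 2.108874, so x_1* = 67/(14 + 2·2.108874) = 3.6777 and x_2* = 2.108874·3.6777 = 7.7559.
At m' = 80.4: x_2* = 9.3071. Change: 9.3071 − 7.7559 = 1.5512.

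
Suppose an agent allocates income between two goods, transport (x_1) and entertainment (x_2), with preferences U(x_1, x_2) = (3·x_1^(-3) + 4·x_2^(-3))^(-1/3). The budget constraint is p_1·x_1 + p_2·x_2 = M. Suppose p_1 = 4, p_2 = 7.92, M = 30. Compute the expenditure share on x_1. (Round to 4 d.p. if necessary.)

share on x_1 = 0.358

From the CES first-order condition, (3/4)·(x_2/x_1)^(4) = p_1/p_2.
Hence x_2/x_1 = ((4/3)·p_1/p_2)^(1/(4)), i.e. raised to the 0.25 power.
Substitute x_2 = (x_2/x_1)·x_1 into the budget: x_1* = M/(p_1 + p_2·(x_2/x_1)).
Numerically x_2/x_1 = 0.905875, so x_1* = 30/(4 + 7.92·0.905875) = 2.6847 and x_2* = 0.905875·2.6847 = 2.432.
Expenditure on x_1: 4·2.6847 = 10.7387; share = 0.358.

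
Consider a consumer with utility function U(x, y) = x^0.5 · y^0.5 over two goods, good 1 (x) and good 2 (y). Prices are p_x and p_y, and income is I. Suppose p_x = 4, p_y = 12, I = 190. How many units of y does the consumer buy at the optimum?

y* = 7.9167

Tangency: MRS = y/x = p_x/p_y.
So 0.5·p_y·y = 0.5·p_x·x; combined with the budget, a share 0.5 of income goes to x.
Demand: x*(p_x,p_y,I) = 0.5·I/p_x and y* = 0.5·I/p_y.
At p_x=4, p_y=12, I=190: y* = 0.5·190/12 = 7.9167.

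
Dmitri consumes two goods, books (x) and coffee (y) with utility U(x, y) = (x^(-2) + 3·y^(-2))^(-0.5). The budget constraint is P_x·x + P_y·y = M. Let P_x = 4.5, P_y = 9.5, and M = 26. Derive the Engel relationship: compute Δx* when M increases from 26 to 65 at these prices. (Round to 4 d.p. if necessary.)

Δx* = 2.5691

From the CES first-order condition, (1/3)·(y/x)^(3) = P_x/P_y.
Solve for the ratio: y/x = [3·P_x/P_y]^(1/3).
With the ratio pinned down, the budget gives x* = M/(P_x + P_y·(y/x)) and y* = (y/x)·x*.
Numerically y/x = 1.124269, so x* = 26/(4.5 + 9.5·1.124269) = 1.7127.
At M' = 65: x* = 4.2818. Change: 4.2818 − 1.7127 = 2.5691.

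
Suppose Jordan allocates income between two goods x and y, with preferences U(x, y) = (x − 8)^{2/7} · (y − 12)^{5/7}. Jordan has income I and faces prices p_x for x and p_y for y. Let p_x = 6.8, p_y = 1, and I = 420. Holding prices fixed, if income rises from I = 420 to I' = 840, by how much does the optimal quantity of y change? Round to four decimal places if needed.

Let x' = x−8, y' = y−12. MRS = (2/5)·y'/x' = p_x/p_y.
Substituting into the budget: x* = 8 + 2/7·(I − 8·p_x − 12·p_y)/p_x, and y* = 12 + 5/7·(…)/p_y.
Discretionary income = 420 − 8·6.8 − 12·1 = 353.6; y* = 12 + 5/7·353.6/1 = 264.5714.
At I' = 840: y* = 564.5714. Change: 564.5714 − 264.5714 = 300.

Δy* = 300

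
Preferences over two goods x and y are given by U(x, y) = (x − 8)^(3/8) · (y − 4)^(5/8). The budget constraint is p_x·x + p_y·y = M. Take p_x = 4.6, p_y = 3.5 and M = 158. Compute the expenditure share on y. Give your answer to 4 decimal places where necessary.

share on y = 0.5127

After buying the subsistence bundle (8, 4), a share 0.375 of the remaining income goes to x: x* = 8 + 0.375·(M − 8p_x − 4p_y)/p_x.
Discretionary income = 158 − 8·4.6 − 4·3.5 = 107.2; x* = 8 + 0.375·107.2/4.6 = 16.7391; y* = 4 + 0.625·107.2/3.5 = 23.1429.
Expenditure on y: 3.5·23.1429 = 81; share = 0.5127.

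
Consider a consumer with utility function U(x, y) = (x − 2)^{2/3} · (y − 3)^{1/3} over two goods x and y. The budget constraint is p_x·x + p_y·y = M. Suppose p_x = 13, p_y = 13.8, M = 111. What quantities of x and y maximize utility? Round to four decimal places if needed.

x* = 4.2359, y* = 4.0531

This is Cobb-Douglas in (x−2, y−3): tangency gives 2/3·p_y·(y−3) = 1/3·p_x·(x−2).
Substituting into the budget: x* = 2 + 2/3·(M − 2·p_x − 3·p_y)/p_x, and y* = 3 + 1/3·(…)/p_y.
Discretionary income = 111 − 2·13 − 3·13.8 = 43.6; x* = 2 + 2/3·43.6/13 = 4.2359; y* = 3 + 1/3·43.6/13.8 = 4.0531.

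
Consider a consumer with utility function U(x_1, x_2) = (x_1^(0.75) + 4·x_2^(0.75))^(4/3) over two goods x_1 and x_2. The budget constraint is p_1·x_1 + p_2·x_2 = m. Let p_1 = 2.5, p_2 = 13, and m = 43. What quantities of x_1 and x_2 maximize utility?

x_1* = 6.0979, x_2* = 2.135

Numerically x_2/x_1 = 0.350128, so x_1* = 43/(2.5 + 13·0.350128) = 6.0979 and x_2* = 0.350128·6.0979 = 2.135.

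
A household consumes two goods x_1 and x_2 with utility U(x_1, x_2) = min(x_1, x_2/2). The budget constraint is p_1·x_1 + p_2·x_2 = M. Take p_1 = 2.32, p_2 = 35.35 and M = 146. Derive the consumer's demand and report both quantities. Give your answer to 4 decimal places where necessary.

With perfect complements, no substitution: consume in ratio x_1:x_2 = 1:2.
Budget: p_1·x_1 + p_2·2·x_1 = M, so (p_1 + 2·p_2)·x_1 = M.
Demand: x_1*(p_1,p_2,M) = M/(p_1 + 2·p_2), x_2* = 2·M/(p_1 + 2·p_2).
Here 2.32 + 2·35.35 = 73.02, giving x_1* = 1.9995 and x_2* = 3.9989.

x_1* = 1.9995, x_2* = 3.9989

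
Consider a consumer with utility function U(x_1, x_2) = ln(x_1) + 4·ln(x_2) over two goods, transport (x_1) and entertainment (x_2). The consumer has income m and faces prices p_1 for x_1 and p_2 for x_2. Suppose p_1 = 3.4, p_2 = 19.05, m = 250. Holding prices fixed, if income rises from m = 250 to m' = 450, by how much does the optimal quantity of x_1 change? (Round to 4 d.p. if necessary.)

The MRS is (1/4)·x_2/x_1. Set MRS = p_1/p_2.
Rearranging, p_2·x_2 = 4·p_1·x_1. Substituting into the budget gives p_1·x_1·(1 + 4) = m.
Demand: x_1*(p_1,p_2,m) = 0.2·m/p_1 and x_2* = 0.8·m/p_2.
At p_1=3.4, p_2=19.05, m=250: x_1* = 0.2·250/3.4 = 14.7059.
At m' = 450: x_1* = 26.4706. Change: 26.4706 − 14.7059 = 11.7647.

Δx_1* = 11.7647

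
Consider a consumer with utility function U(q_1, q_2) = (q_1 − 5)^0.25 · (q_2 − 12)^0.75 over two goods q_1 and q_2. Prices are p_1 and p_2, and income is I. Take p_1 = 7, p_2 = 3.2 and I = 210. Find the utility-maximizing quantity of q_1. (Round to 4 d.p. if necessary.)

MRS = (1/3)·(q_2−12)/(q_1−5). Tangency with p_1/p_2 gives q_2−12 = 3·(p_1/p_2)·(q_1−5).
After buying the subsistence bundle (5, 12), a share 0.25 of the remaining income goes to q_1: q_1* = 5 + 0.25·(I − 5p_1 − 12p_2)/p_1.
Discretionary income = 210 − 5·7 − 12·3.2 = 136.6; q_1* = 5 + 0.25·136.6/7 = 9.8786.

q_1* = 9.8786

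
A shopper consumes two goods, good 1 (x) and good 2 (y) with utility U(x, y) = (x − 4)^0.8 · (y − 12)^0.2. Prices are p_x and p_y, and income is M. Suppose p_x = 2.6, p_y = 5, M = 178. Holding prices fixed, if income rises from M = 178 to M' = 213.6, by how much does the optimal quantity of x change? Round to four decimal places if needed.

Discretionary income = 178 − 4·2.6 − 12·5 = 107.6; x* = 4 + 0.8·107.6/2.6 = 37.1077.
At M' = 213.6: x* = 48.0615. Change: 48.0615 − 37.1077 = 10.9538.

Δx* = 10.9538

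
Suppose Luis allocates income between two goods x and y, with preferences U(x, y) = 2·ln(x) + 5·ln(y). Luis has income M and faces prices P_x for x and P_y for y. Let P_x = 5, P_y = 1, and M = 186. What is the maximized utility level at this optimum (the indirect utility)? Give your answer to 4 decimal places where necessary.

V = 29.1735

Tangency: MRS = (2/5)·y/x = P_x/P_y.
Rearranging, P_y·y = (5/2)·P_x·x. Substituting into the budget gives P_x·x·(1 + (5/2)) = M.
Demand: x*(P_x,P_y,M) = 2/7·M/P_x and y* = 5/7·M/P_y.
At P_x=5, P_y=1, M=186: x* = 2/7·186/5 = 10.6286, y* = 132.8571.
Utility at the optimum: U(10.6286, 132.8571) = 29.1735.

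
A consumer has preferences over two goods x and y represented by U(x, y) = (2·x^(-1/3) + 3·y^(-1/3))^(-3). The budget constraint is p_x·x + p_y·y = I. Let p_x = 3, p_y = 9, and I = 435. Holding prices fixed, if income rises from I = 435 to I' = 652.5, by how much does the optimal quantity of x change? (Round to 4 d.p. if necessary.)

Δx* = 26.0434

From the CES first-order condition, (2/3)·(y/x)^(4/3) = p_x/p_y.
Solve for the ratio: y/x = [(3/2)·p_x/p_y]^(0.75).
With the ratio pinned down, the budget gives x* = I/(p_x + p_y·(y/x)) and y* = (y/x)·x*.
Numerically y/x = 0.594604, so x* = 435/(3 + 9·0.594604) = 52.0869.
At I' = 652.5: x* = 78.1303. Change: 78.1303 − 52.0869 = 26.0434.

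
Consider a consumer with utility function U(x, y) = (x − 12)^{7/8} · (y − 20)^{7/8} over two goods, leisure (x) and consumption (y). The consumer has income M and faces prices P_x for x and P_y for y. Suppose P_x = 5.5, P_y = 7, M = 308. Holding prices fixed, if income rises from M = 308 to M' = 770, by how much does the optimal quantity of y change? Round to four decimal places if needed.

Δy* = 33

MRS = (y−20)/(x−12). Tangency with P_x/P_y gives y−20 = (P_x/P_y)·(x−12).
Substituting into the budget: x* = 12 + 0.5·(M − 12·P_x − 20·P_y)/P_x, and y* = 20 + 0.5·(…)/P_y.
Discretionary income = 308 − 12·5.5 − 20·7 = 102; y* = 20 + 0.5·102/7 = 27.2857.
At M' = 770: y* = 60.2857. Change: 60.2857 − 27.2857 = 33.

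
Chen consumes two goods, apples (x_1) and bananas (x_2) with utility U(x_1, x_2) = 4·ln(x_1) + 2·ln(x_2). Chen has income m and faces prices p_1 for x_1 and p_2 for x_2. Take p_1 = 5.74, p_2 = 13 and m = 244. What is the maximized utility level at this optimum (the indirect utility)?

V = 17.0442

The MRS is 2·x_2/x_1. Set MRS = p_1/p_2.
Rearranging, p_2·x_2 = (1/2)·p_1·x_1. Substituting into the budget gives p_1·x_1·(1 + (1/2)) = m.
Demand: x_1*(p_1,p_2,m) = 2/3·m/p_1 and x_2* = 1/3·m/p_2.
At p_1=5.74, p_2=13, m=244: x_1* = 2/3·244/5.74 = 28.3391, x_2* = 6.2564.
Utility at the optimum: U(28.3391, 6.2564) = 17.0442.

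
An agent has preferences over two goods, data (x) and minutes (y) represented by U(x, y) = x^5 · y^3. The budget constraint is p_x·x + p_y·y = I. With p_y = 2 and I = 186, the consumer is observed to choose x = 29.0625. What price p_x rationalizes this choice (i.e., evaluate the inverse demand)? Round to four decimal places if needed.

p_x = 4

Tangency: MRS = (5/3)·y/x = p_x/p_y.
So 5·p_y·y = 3·p_x·x; combined with the budget, a share 0.625 of income goes to x.
Demand: x*(p_x,p_y,I) = 0.625·I/p_x and y* = 0.375·I/p_y.
Set x* = 29.0625 in the demand function and solve for p_x: p_x = 4.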